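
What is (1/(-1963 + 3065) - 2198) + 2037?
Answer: -177421/1102 ≈ -161.00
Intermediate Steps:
(1/(-1963 + 3065) - 2198) + 2037 = (1/1102 - 2198) + 2037 = -2422195/1102 + 2037 = -177421/1102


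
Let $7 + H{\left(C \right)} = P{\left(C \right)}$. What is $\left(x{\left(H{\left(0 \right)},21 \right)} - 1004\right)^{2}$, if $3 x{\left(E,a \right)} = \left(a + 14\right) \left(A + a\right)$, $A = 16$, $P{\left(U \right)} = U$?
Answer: $\frac{2948089}{9} \approx 3.2757 \cdot 10^{5}$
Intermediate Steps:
$H{\left(C \right)} = -7 + C$
$x{\left(E,a \right)} = \frac{\left(14 + a\right) \left(16 + a\right)}{3}$ ($x{\left(E,a \right)} = \frac{\left(a + 14\right) \left(16 + a\right)}{3} = \frac{\left(14 + a\right) \left(16 + a\right)}{3}$)
$\left(x{\left(H{\left(0 \right)},21 \right)} - 1004\right)^{2} = \left(\left(\frac{224}{3} + 10 \cdot 21 + \frac{21^{2}}{3}\right) - 1004\right)^{2} = \left(\left(\frac{224}{3} + 210 + \frac{1}{3} \cdot 441\right) - 1004\right)^{2} = \left(\left(\frac{224}{3} + 210 + 147\right) - 1004\right)^{2} = \left(\frac{1295}{3} - 1004\right)^{2} = \left(- \frac{1717}{3}\right)^{2} = \frac{2948089}{9}$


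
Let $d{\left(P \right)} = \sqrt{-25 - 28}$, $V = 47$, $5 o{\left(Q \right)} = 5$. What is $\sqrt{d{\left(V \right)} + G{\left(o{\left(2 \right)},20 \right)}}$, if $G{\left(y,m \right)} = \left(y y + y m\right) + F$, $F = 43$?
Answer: $\sqrt{64 + i \sqrt{53}} \approx 8.0129 + 0.45428 i$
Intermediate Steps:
$o{\left(Q \right)} = 1$ ($o{\left(Q \right)} = \frac{1}{5} \cdot 5 = 1$)
$G{\left(y,m \right)} = 43 + y^{2} + m y$ ($G{\left(y,m \right)} = \left(y y + y m\right) + 43 = \left(y^{2} + m y\right) + 43 = 43 + y^{2} + m y$)
$d{\left(P \right)} = i \sqrt{53}$ ($d{\left(P \right)} = \sqrt{-53} = i \sqrt{53}$)
$\sqrt{d{\left(V \right)} + G{\left(o{\left(2 \right)},20 \right)}} = \sqrt{i \sqrt{53} + \left(43 + 1^{2} + 20 \cdot 1\right)} = \sqrt{i \sqrt{53} + \left(43 + 1 + 20\right)} = \sqrt{i \sqrt{53} + 64} = \sqrt{64 + i \sqrt{53}}$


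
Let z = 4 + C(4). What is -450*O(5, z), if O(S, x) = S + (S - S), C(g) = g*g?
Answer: -2250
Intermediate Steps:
C(g) = g²
z = 20 (z = 4 + 4² = 4 + 16 = 20)
O(S, x) = S (O(S, x) = S + 0 = S)
-450*O(5, z) = -450*5 = -2250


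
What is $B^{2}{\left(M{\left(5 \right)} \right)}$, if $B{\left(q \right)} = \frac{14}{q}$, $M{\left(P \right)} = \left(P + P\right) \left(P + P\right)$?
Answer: $\frac{49}{2500} \approx 0.0196$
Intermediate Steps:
$M{\left(P \right)} = 4 P^{2}$ ($M{\left(P \right)} = 2 P 2 P = 4 P^{2}$)
$B^{2}{\left(M{\left(5 \right)} \right)} = \left(\frac{14}{4 \cdot 5^{2}}\right)^{2} = \left(\frac{14}{4 \cdot 25}\right)^{2} = \left(\frac{14}{100}\right)^{2} = \left(14 \cdot \frac{1}{100}\right)^{2} = \left(\frac{7}{50}\right)^{2} = \frac{49}{2500}$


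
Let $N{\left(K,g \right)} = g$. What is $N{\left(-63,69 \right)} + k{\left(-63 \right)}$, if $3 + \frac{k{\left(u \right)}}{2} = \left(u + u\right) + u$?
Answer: $-315$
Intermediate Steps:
$k{\left(u \right)} = -6 + 6 u$ ($k{\left(u \right)} = -6 + 2 \left(\left(u + u\right) + u\right) = -6 + 2 \left(2 u + u\right) = -6 + 2 \cdot 3 u = -6 + 6 u$)
$N{\left(-63,69 \right)} + k{\left(-63 \right)} = 69 + \left(-6 + 6 \left(-63\right)\right) = 69 - 384 = -315$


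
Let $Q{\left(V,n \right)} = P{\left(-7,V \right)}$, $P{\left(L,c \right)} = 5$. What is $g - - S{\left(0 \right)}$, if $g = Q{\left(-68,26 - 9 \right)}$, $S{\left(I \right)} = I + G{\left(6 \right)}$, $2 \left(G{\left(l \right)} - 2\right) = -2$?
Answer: $6$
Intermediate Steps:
$G{\left(l \right)} = 1$ ($G{\left(l \right)} = 2 + \frac{1}{2} \left(-2\right) = 2 - 1 = 1$)
$S{\left(I \right)} = 1 + I$ ($S{\left(I \right)} = I + 1 = 1 + I$)
$Q{\left(V,n \right)} = 5$
$g = 5$
$g - - S{\left(0 \right)} = 5 - - (1 + 0) = 5 - \left(-1\right) 1 = 5 - -1 = 5 + 1 = 6$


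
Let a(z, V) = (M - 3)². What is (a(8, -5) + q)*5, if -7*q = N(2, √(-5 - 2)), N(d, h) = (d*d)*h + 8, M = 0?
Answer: 275/7 - 20*I*√7/7 ≈ 39.286 - 7.5593*I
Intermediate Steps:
N(d, h) = 8 + h*d² (N(d, h) = d²*h + 8 = h*d² + 8 = 8 + h*d²)
q = -8/7 - 4*I*√7/7 (q = -(8 + √(-5 - 2)*2²)/7 = -(8 + √(-7)*4)/7 = -(8 + (I*√7)*4)/7 = -(8 + 4*I*√7)/7 = -8/7 - 4*I*√7/7 ≈ -1.1429 - 1.5119*I)
a(z, V) = 9 (a(z, V) = (0 - 3)² = (-3)² = 9)
(a(8, -5) + q)*5 = (9 + (-8/7 - 4*I*√7/7))*5 = (55/7 - 4*I*√7/7)*5 = 275/7 - 20*I*√7/7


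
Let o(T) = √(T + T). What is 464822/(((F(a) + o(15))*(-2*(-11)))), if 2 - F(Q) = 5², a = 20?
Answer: -5345453/5489 - 232411*√30/5489 ≈ -1205.8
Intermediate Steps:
o(T) = √2*√T (o(T) = √(2*T) = √2*√T)
F(Q) = -23 (F(Q) = 2 - 1*5² = 2 - 1*25 = 2 - 25 = -23)
464822/(((F(a) + o(15))*(-2*(-11)))) = 464822/(((-23 + √2*√15)*(-2*(-11)))) = 464822/(((-23 + √30)*22)) = 464822/(-506 + 22*√30)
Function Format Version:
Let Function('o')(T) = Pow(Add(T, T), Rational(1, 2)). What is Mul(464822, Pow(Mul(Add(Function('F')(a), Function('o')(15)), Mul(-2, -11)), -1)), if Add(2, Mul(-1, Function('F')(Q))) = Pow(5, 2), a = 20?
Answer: Add(Rational(-5345453, 5489), Mul(Rational(-232411, 5489), Pow(30, Rational(1, 2)))) ≈ -1205.8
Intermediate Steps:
Function('o')(T) = Mul(Pow(2, Rational(1, 2)), Pow(T, Rational(1, 2))) (Function('o')(T) = Pow(Mul(2, T), Rational(1, 2)) = Mul(Pow(2, Rational(1, 2)), Pow(T, Rational(1, 2))))
Function('F')(Q) = -23 (Function('F')(Q) = Add(2, Mul(-1, Pow(5, 2))) = Add(2, Mul(-1, 25)) = Add(2, -25) = -23)
Mul(464822, Pow(Mul(Add(Function('F')(a), Function('o')(15)), Mul(-2, -11)), -1)) = Mul(464822, Pow(Mul(Add(-23, Mul(Pow(2, Rational(1, 2)), Pow(15, Rational(1, 2)))), Mul(-2, -11)), -1)) = Mul(464822, Pow(Mul(Add(-23, Pow(30, Rational(1, 2))), 22), -1)) = Mul(464822, Pow(Add(-506, Mul(22, Pow(30, Rational(1, 2)))), -1))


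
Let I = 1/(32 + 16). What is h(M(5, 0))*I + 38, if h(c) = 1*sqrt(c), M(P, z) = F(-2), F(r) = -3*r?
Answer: 38 + sqrt(6)/48 ≈ 38.051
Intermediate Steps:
I = 1/48 ≈ 0.020833
M(P, z) = 6 (M(P, z) = -3*(-2) = 6)
h(c) = sqrt(c)
h(M(5, 0))*I + 38 = sqrt(6)*(1/48) + 38 = sqrt(6)/48 + 38 = 38 + sqrt(6)/48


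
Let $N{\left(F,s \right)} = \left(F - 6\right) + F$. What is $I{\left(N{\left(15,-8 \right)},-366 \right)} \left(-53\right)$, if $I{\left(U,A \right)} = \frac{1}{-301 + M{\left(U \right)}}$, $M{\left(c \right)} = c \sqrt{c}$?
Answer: $\frac{15953}{76777} + \frac{2544 \sqrt{6}}{76777} \approx 0.28895$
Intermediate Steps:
$N{\left(F,s \right)} = -6 + 2 F$ ($N{\left(F,s \right)} = \left(-6 + F\right) + F = -6 + 2 F$)
$M{\left(c \right)} = c^{\frac{3}{2}}$
$I{\left(U,A \right)} = \frac{1}{-301 + U^{\frac{3}{2}}}$
$I{\left(N{\left(15,-8 \right)},-366 \right)} \left(-53\right) = \frac{1}{-301 + \left(-6 + 2 \cdot 15\right)^{\frac{3}{2}}} \left(-53\right) = \frac{1}{-301 + \left(-6 + 30\right)^{\frac{3}{2}}} \left(-53\right) = \frac{1}{-301 + 24^{\frac{3}{2}}} \left(-53\right) = \frac{1}{-301 + 48 \sqrt{6}} \left(-53\right) = - \frac{53}{-301 + 48 \sqrt{6}}$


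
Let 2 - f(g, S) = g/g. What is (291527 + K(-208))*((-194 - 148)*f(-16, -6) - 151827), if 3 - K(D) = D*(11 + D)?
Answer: -38126551626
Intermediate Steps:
f(g, S) = 1 (f(g, S) = 2 - g/g = 2 - 1*1 = 2 - 1 = 1)
K(D) = 3 - D*(11 + D)
(291527 + K(-208))*((-194 - 148)*f(-16, -6) - 151827) = (291527 + (3 - 1*(-208)² - 11*(-208)))*((-194 - 148)*1 - 151827) = (291527 + (3 - 1*43264 + 2288))*(-342*1 - 151827) = (291527 + (3 - 43264 + 2288))*(-342 - 151827) = (291527 - 40973)*(-152169) = 250554*(-152169) = -38126551626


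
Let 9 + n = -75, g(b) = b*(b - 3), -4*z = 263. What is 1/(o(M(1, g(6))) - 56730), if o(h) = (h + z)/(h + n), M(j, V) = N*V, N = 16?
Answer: -816/46290791 ≈ -1.7628e-5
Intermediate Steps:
z = -263/4 (z = -¼*263 = -263/4 ≈ -65.750)
g(b) = b*(-3 + b)
n = -84 (n = -9 - 75 = -84)
M(j, V) = 16*V
o(h) = (-263/4 + h)/(-84 + h) (o(h) = (h - 263/4)/(h - 84) = (-263/4 + h)/(-84 + h))
1/(o(M(1, g(6))) - 56730) = 1/((-263/4 + 16*(6*(-3 + 6)))/(-84 + 16*(6*(-3 + 6))) - 56730) = 1/((-263/4 + 16*(6*3))/(-84 + 16*(6*3)) - 56730) = 1/((-263/4 + 16*18)/(-84 + 16*18) - 56730) = 1/((-263/4 + 288)/(-84 + 288) - 56730) = 1/((889/4)/204 - 56730) = 1/((1/204)*(889/4) - 56730) = 1/(889/816 - 56730) = 1/(-46290791/816) = -816/46290791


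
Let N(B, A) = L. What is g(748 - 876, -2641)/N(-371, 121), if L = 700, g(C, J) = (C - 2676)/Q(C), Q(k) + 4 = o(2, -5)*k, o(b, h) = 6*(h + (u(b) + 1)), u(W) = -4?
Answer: -701/1074500 ≈ -0.00065240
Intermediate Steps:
o(b, h) = -18 + 6*h (o(b, h) = 6*(h + (-4 + 1)) = 6*(h - 3) = 6*(-3 + h) = -18 + 6*h)
Q(k) = -4 - 48*k (Q(k) = -4 + (-18 + 6*(-5))*k = -4 + (-18 - 30)*k = -4 - 48*k)
g(C, J) = (-2676 + C)/(-4 - 48*C) (g(C, J) = (C - 2676)/(-4 - 48*C) = (-2676 + C)/(-4 - 48*C))
N(B, A) = 700
g(748 - 876, -2641)/N(-371, 121) = ((2676 - (748 - 876))/(4*(1 + 12*(748 - 876))))/700 = ((2676 - 1*(-128))/(4*(1 + 12*(-128))))*(1/700) = ((2676 + 128)/(4*(1 - 1536)))*(1/700) = ((¼)*2804/(-1535))*(1/700) = ((¼)*(-1/1535)*2804)*(1/700) = -701/1535*1/700 = -701/1074500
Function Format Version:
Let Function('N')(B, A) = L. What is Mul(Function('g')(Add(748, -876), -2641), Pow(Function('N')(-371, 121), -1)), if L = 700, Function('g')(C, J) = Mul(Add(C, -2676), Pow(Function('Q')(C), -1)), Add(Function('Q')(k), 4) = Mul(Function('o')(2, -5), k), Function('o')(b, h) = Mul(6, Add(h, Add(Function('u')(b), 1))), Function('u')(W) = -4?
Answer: Rational(-701, 1074500) ≈ -0.00065240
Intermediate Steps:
Function('o')(b, h) = Add(-18, Mul(6, h)) (Function('o')(b, h) = Mul(6, Add(h, Add(-4, 1))) = Mul(6, Add(h, -3)) = Mul(6, Add(-3, h)) = Add(-18, Mul(6, h)))
Function('Q')(k) = Add(-4, Mul(-48, k)) (Function('Q')(k) = Add(-4, Mul(Add(-18, Mul(6, -5)), k)) = Add(-4, Mul(Add(-18, -30), k)) = Add(-4, Mul(-48, k)))
Function('g')(C, J) = Mul(Pow(Add(-4, Mul(-48, C)), -1), Add(-2676, C)) (Function('g')(C, J) = Mul(Add(C, -2676), Pow(Add(-4, Mul(-48, C)), -1)) = Mul(Add(-2676, C), Pow(Add(-4, Mul(-48, C)), -1)) = Mul(Pow(Add(-4, Mul(-48, C)), -1), Add(-2676, C)))
Function('N')(B, A) = 700
Mul(Function('g')(Add(748, -876), -2641), Pow(Function('N')(-371, 121), -1)) = Mul(Mul(Rational(1, 4), Pow(Add(1, Mul(12, Add(748, -876))), -1), Add(2676, Mul(-1, Add(748, -876)))), Pow(700, -1)) = Mul(Mul(Rational(1, 4), Pow(Add(1, Mul(12, -128)), -1), Add(2676, Mul(-1, -128))), Rational(1, 700)) = Mul(Mul(Rational(1, 4), Pow(Add(1, -1536), -1), Add(2676, 128)), Rational(1, 700)) = Mul(Mul(Rational(1, 4), Pow(-1535, -1), 2804), Rational(1, 700)) = Mul(Mul(Rational(1, 4), Rational(-1, 1535), 2804), Rational(1, 700)) = Mul(Rational(-701, 1535), Rational(1, 700)) = Rational(-701, 1074500)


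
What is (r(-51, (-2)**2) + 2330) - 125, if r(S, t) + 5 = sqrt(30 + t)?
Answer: 2200 + sqrt(34) ≈ 2205.8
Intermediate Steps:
r(S, t) = -5 + sqrt(30 + t)
(r(-51, (-2)**2) + 2330) - 125 = ((-5 + sqrt(30 + (-2)**2)) + 2330) - 125 = ((-5 + sqrt(30 + 4)) + 2330) - 125 = ((-5 + sqrt(34)) + 2330) - 125 = (2325 + sqrt(34)) - 125 = 2200 + sqrt(34)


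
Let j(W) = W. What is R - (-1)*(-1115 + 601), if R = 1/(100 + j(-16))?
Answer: -43175/84 ≈ -513.99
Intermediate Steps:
R = 1/84 (R = 1/(100 - 16) = 1/84 ≈ 0.011905)
R - (-1)*(-1115 + 601) = 1/84 - (-1)*(-1115 + 601) = 1/84 - (-1)*(-514) = 1/84 - 1*514 = 1/84 - 514 = -43175/84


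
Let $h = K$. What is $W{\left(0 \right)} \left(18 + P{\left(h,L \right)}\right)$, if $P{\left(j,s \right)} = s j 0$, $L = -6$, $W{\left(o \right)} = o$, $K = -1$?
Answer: $0$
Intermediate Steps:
$h = -1$
$P{\left(j,s \right)} = 0$ ($P{\left(j,s \right)} = j s 0 = 0$)
$W{\left(0 \right)} \left(18 + P{\left(h,L \right)}\right) = 0 \left(18 + 0\right) = 0 \cdot 18 = 0$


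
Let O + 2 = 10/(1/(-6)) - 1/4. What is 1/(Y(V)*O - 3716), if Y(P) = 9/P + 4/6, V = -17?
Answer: -68/253269 ≈ -0.00026849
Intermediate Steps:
Y(P) = 2/3 + 9/P (Y(P) = 9/P + 4*(1/6) = 9/P + 2/3 = 2/3 + 9/P)
O = -249/4 (O = -2 + (10/(1/(-6)) - 1/4) = -2 + (10/(-1/6) - 1*1/4) = -2 + (10*(-6) - 1/4) = -2 + (-60 - 1/4) = -2 - 241/4 = -249/4 ≈ -62.250)
1/(Y(V)*O - 3716) = 1/((2/3 + 9/(-17))*(-249/4) - 3716) = 1/((2/3 + 9*(-1/17))*(-249/4) - 3716) = 1/((2/3 - 9/17)*(-249/4) - 3716) = 1/((7/51)*(-249/4) - 3716) = 1/(-581/68 - 3716) = 1/(-253269/68) = -68/253269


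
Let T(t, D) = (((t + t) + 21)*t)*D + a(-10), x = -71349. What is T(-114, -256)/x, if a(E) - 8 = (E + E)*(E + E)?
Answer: 2013560/23783 ≈ 84.664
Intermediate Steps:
a(E) = 8 + 4*E² (a(E) = 8 + (E + E)*(E + E) = 8 + (2*E)*(2*E) = 8 + 4*E²)
T(t, D) = 408 + D*t*(21 + 2*t) (T(t, D) = (((t + t) + 21)*t)*D + (8 + 4*(-10)²) = ((2*t + 21)*t)*D + (8 + 4*100) = ((21 + 2*t)*t)*D + (8 + 400) = (t*(21 + 2*t))*D + 408 = D*t*(21 + 2*t) + 408 = 408 + D*t*(21 + 2*t))
T(-114, -256)/x = (408 + 2*(-256)*(-114)² + 21*(-256)*(-114))/(-71349) = (408 + 2*(-256)*12996 + 612864)*(-1/71349) = (408 - 6653952 + 612864)*(-1/71349) = -6040680*(-1/71349) = 2013560/23783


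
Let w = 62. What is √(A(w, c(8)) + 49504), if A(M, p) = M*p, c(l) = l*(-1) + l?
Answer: 4*√3094 ≈ 222.49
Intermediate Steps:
c(l) = 0 (c(l) = -l + l = 0)
√(A(w, c(8)) + 49504) = √(62*0 + 49504) = √(0 + 49504) = √49504 = 4*√3094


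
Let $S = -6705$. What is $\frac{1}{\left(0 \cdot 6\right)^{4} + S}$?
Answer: $- \frac{1}{6705} \approx -0.00014914$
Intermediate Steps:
$\frac{1}{\left(0 \cdot 6\right)^{4} + S} = \frac{1}{\left(0 \cdot 6\right)^{4} - 6705} = \frac{1}{0^{4} - 6705} = \frac{1}{0 - 6705} = \frac{1}{-6705} = - \frac{1}{6705}$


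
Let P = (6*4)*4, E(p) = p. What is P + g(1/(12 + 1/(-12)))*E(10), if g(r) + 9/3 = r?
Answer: 9558/143 ≈ 66.839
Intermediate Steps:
g(r) = -3 + r
P = 96 (P = 24*4 = 96)
P + g(1/(12 + 1/(-12)))*E(10) = 96 + (-3 + 1/(12 + 1/(-12)))*10 = 96 + (-3 + 1/(12 - 1/12))*10 = 96 + (-3 + 1/(143/12))*10 = 96 + (-3 + 12/143)*10 = 96 - 417/143*10 = 96 - 4170/143 = 9558/143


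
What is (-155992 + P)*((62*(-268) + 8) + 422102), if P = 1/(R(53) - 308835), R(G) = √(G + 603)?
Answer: -6033089680688769034802/95379056569 - 1621976*√41/95379056569 ≈ -6.3254e+10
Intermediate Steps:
R(G) = √(603 + G)
P = 1/(-308835 + 4*√41) (P = 1/(√(603 + 53) - 308835) = 1/(√656 - 308835) = 1/(4*√41 - 308835) = 1/(-308835 + 4*√41) ≈ -3.2382e-6)
(-155992 + P)*((62*(-268) + 8) + 422102) = (-155992 + (-308835/95379056569 - 4*√41/95379056569))*((62*(-268) + 8) + 422102) = (-14878369792620283/95379056569 - 4*√41/95379056569)*((-16616 + 8) + 422102) = (-14878369792620283/95379056569 - 4*√41/95379056569)*(-16608 + 422102) = (-14878369792620283/95379056569 - 4*√41/95379056569)*405494 = -6033089680688769034802/95379056569 - 1621976*√41/95379056569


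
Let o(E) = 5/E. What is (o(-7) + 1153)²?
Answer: 65060356/49 ≈ 1.3278e+6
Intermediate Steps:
(o(-7) + 1153)² = (5/(-7) + 1153)² = (5*(-⅐) + 1153)² = (-5/7 + 1153)² = (8066/7)² = 65060356/49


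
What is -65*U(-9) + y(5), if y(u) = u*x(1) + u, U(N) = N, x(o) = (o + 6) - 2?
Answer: 615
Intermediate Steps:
x(o) = 4 + o (x(o) = (6 + o) - 2 = 4 + o)
y(u) = 6*u (y(u) = u*(4 + 1) + u = u*5 + u = 5*u + u = 6*u)
-65*U(-9) + y(5) = -65*(-9) + 6*5 = 585 + 30 = 615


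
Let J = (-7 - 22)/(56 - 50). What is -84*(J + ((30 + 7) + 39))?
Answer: -5978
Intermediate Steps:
J = -29/6 ≈ -4.8333
-84*(J + ((30 + 7) + 39)) = -84*(-29/6 + ((30 + 7) + 39)) = -84*(-29/6 + (37 + 39)) = -84*(-29/6 + 76) = -84*427/6 = -5978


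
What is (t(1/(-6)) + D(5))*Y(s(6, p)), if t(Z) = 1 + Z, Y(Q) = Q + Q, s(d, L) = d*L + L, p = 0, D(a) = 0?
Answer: 0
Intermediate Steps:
s(d, L) = L + L*d (s(d, L) = L*d + L = L + L*d)
Y(Q) = 2*Q
(t(1/(-6)) + D(5))*Y(s(6, p)) = ((1 + 1/(-6)) + 0)*(2*(0*(1 + 6))) = ((1 - ⅙) + 0)*(2*(0*7)) = (⅚ + 0)*(2*0) = (⅚)*0 = 0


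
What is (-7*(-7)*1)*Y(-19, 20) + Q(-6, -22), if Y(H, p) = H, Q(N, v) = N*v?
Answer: -799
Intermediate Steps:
(-7*(-7)*1)*Y(-19, 20) + Q(-6, -22) = (-7*(-7)*1)*(-19) - 6*(-22) = (49*1)*(-19) + 132 = 49*(-19) + 132 = -931 + 132 = -799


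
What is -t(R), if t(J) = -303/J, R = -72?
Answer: -101/24 ≈ -4.2083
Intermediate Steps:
-t(R) = -(-303)/(-72) = -(-303)*(-1)/72 = -1*101/24 = -101/24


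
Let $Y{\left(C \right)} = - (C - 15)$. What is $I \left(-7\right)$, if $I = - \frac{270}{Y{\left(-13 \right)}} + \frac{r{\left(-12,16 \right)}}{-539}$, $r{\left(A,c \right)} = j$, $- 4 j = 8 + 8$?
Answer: $\frac{10387}{154} \approx 67.448$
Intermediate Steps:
$j = -4$ ($j = - \frac{8 + 8}{4} = \left(- \frac{1}{4}\right) 16 = -4$)
$Y{\left(C \right)} = 15 - C$ ($Y{\left(C \right)} = - (C - 15) = - (-15 + C) = 15 - C$)
$r{\left(A,c \right)} = -4$
$I = - \frac{10387}{1078}$ ($I = - \frac{270}{15 - -13} - \frac{4}{-539} = - \frac{270}{15 + 13} - - \frac{4}{539} = - \frac{270}{28} + \frac{4}{539} = \left(-270\right) \frac{1}{28} + \frac{4}{539} = - \frac{135}{14} + \frac{4}{539} = - \frac{10387}{1078} \approx -9.6354$)
$I \left(-7\right) = \left(- \frac{10387}{1078}\right) \left(-7\right) = \frac{10387}{154}$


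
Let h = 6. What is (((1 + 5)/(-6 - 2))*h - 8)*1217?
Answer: -30425/2 ≈ -15213.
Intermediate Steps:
(((1 + 5)/(-6 - 2))*h - 8)*1217 = (((1 + 5)/(-6 - 2))*6 - 8)*1217 = ((6/(-8))*6 - 8)*1217 = ((6*(-1/8))*6 - 8)*1217 = (-3/4*6 - 8)*1217 = (-9/2 - 8)*1217 = -25/2*1217 = -30425/2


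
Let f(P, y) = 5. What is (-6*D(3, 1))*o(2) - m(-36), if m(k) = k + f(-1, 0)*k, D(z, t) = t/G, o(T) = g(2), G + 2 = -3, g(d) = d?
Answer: 1092/5 ≈ 218.40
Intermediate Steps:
G = -5 (G = -2 - 3 = -5)
o(T) = 2
D(z, t) = -t/5 (D(z, t) = t/(-5) = t*(-1/5) = -t/5)
m(k) = 6*k (m(k) = k + 5*k = 6*k)
(-6*D(3, 1))*o(2) - m(-36) = -(-6)/5*2 - 6*(-36) = -6*(-1/5)*2 - 1*(-216) = (6/5)*2 + 216 = 12/5 + 216 = 1092/5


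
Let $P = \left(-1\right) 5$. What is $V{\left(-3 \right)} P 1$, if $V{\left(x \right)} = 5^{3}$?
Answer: $-625$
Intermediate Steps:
$P = -5$
$V{\left(x \right)} = 125$
$V{\left(-3 \right)} P 1 = 125 \left(-5\right) 1 = \left(-625\right) 1 = -625$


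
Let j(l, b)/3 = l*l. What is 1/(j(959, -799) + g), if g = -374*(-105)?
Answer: 1/2798313 ≈ 3.5736e-7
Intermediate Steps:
g = 39270
j(l, b) = 3*l² (j(l, b) = 3*(l*l) = 3*l²)
1/(j(959, -799) + g) = 1/(3*959² + 39270) = 1/(3*919681 + 39270) = 1/(2759043 + 39270) = 1/2798313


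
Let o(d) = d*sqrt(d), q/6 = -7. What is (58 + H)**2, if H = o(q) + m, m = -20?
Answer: -72644 - 3192*I*sqrt(42) ≈ -72644.0 - 20687.0*I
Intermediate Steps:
q = -42 (q = 6*(-7) = -42)
o(d) = d**(3/2)
H = -20 - 42*I*sqrt(42) (H = (-42)**(3/2) - 20 = -42*I*sqrt(42) - 20 = -20 - 42*I*sqrt(42) ≈ -20.0 - 272.19*I)
(58 + H)**2 = (58 + (-20 - 42*I*sqrt(42)))**2 = (38 - 42*I*sqrt(42))**2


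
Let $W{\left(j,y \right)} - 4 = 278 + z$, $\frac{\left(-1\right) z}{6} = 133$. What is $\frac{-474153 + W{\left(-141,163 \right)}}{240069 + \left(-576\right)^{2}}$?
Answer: $- \frac{158223}{190615} \approx -0.83007$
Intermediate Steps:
$z = -798$ ($z = \left(-6\right) 133 = -798$)
$W{\left(j,y \right)} = -516$ ($W{\left(j,y \right)} = 4 + \left(278 - 798\right) = 4 - 520 = -516$)
$\frac{-474153 + W{\left(-141,163 \right)}}{240069 + \left(-576\right)^{2}} = \frac{-474153 - 516}{240069 + \left(-576\right)^{2}} = - \frac{474669}{240069 + 331776} = - \frac{474669}{571845} = \left(-474669\right) \frac{1}{571845} = - \frac{158223}{190615}$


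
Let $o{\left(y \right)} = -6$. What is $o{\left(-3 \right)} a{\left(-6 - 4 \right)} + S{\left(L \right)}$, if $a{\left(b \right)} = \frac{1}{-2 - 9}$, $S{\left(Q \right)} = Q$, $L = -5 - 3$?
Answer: $- \frac{82}{11} \approx -7.4545$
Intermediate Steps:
$L = -8$ ($L = -5 - 3 = -8$)
$a{\left(b \right)} = - \frac{1}{11}$ ($a{\left(b \right)} = \frac{1}{-11} = - \frac{1}{11}$)
$o{\left(-3 \right)} a{\left(-6 - 4 \right)} + S{\left(L \right)} = \left(-6\right) \left(- \frac{1}{11}\right) - 8 = \frac{6}{11} - 8 = - \frac{82}{11}$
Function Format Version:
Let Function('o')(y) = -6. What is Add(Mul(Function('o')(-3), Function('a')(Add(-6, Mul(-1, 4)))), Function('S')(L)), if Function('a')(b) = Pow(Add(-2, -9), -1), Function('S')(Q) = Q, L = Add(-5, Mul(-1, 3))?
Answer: Rational(-82, 11) ≈ -7.4545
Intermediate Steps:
L = -8 (L = Add(-5, -3) = -8)
Function('a')(b) = Rational(-1, 11) (Function('a')(b) = Pow(-11, -1) = Rational(-1, 11))
Add(Mul(Function('o')(-3), Function('a')(Add(-6, Mul(-1, 4)))), Function('S')(L)) = Add(Mul(-6, Rational(-1, 11)), -8) = Add(Rational(6, 11), -8) = Rational(-82, 11)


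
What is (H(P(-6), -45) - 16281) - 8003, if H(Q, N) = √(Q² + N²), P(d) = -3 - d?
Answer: -24284 + 3*√226 ≈ -24239.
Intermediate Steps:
H(Q, N) = √(N² + Q²)
(H(P(-6), -45) - 16281) - 8003 = (√((-45)² + (-3 - 1*(-6))²) - 16281) - 8003 = (√(2025 + (-3 + 6)²) - 16281) - 8003 = (√(2025 + 3²) - 16281) - 8003 = (√(2025 + 9) - 16281) - 8003 = (√2034 - 16281) - 8003 = (3*√226 - 16281) - 8003 = (-16281 + 3*√226) - 8003 = -24284 + 3*√226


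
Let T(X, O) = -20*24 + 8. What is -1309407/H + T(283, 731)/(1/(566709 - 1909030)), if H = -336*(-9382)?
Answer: 665751010364939/1050784 ≈ 6.3358e+8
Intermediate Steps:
H = 3152352
T(X, O) = -472 (T(X, O) = -480 + 8 = -472)
-1309407/H + T(283, 731)/(1/(566709 - 1909030)) = -1309407/3152352 - 472/(1/(566709 - 1909030)) = -1309407*1/3152352 - 472/(1/(-1342321)) = -436469/1050784 - 472/(-1/1342321) = -436469/1050784 - 472*(-1342321) = -436469/1050784 + 633575512 = 665751010364939/1050784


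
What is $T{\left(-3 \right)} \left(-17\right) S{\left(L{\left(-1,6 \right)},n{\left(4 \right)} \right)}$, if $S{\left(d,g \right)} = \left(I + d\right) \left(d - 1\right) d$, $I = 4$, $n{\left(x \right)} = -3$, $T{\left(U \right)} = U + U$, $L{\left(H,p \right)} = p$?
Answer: $30600$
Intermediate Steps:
$T{\left(U \right)} = 2 U$
$S{\left(d,g \right)} = d \left(-1 + d\right) \left(4 + d\right)$ ($S{\left(d,g \right)} = \left(4 + d\right) \left(d - 1\right) d = \left(4 + d\right) \left(-1 + d\right) d = \left(-1 + d\right) \left(4 + d\right) d = d \left(-1 + d\right) \left(4 + d\right)$)
$T{\left(-3 \right)} \left(-17\right) S{\left(L{\left(-1,6 \right)},n{\left(4 \right)} \right)} = 2 \left(-3\right) \left(-17\right) 6 \left(-4 + 6^{2} + 3 \cdot 6\right) = \left(-6\right) \left(-17\right) 6 \left(-4 + 36 + 18\right) = 102 \cdot 6 \cdot 50 = 102 \cdot 300 = 30600$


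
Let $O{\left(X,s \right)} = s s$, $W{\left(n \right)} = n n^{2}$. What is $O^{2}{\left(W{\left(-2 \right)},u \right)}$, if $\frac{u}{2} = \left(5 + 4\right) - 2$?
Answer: $38416$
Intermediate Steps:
$W{\left(n \right)} = n^{3}$
$u = 14$ ($u = 2 \left(\left(5 + 4\right) - 2\right) = 2 \left(9 - 2\right) = 2 \cdot 7 = 14$)
$O{\left(X,s \right)} = s^{2}$
$O^{2}{\left(W{\left(-2 \right)},u \right)} = \left(14^{2}\right)^{2} = 196^{2} = 38416$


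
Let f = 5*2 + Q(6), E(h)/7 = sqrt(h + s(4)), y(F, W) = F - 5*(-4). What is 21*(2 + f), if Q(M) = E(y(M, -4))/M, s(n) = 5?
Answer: 252 + 49*sqrt(31)/2 ≈ 388.41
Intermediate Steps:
y(F, W) = 20 + F (y(F, W) = F + 20 = 20 + F)
E(h) = 7*sqrt(5 + h) (E(h) = 7*sqrt(h + 5) = 7*sqrt(5 + h))
Q(M) = 7*sqrt(25 + M)/M (Q(M) = (7*sqrt(5 + (20 + M)))/M = (7*sqrt(25 + M))/M = 7*sqrt(25 + M)/M)
f = 10 + 7*sqrt(31)/6 (f = 5*2 + 7*sqrt(25 + 6)/6 = 10 + 7*(1/6)*sqrt(31) = 10 + 7*sqrt(31)/6 ≈ 16.496)
21*(2 + f) = 21*(2 + (10 + 7*sqrt(31)/6)) = 21*(12 + 7*sqrt(31)/6) = 252 + 49*sqrt(31)/2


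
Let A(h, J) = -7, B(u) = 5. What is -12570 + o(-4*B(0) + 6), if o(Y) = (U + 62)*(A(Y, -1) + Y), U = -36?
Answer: -13116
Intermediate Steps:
o(Y) = -182 + 26*Y (o(Y) = (-36 + 62)*(-7 + Y) = 26*(-7 + Y) = -182 + 26*Y)
-12570 + o(-4*B(0) + 6) = -12570 + (-182 + 26*(-4*5 + 6)) = -12570 + (-182 + 26*(-20 + 6)) = -12570 + (-182 + 26*(-14)) = -12570 + (-182 - 364) = -12570 - 546 = -13116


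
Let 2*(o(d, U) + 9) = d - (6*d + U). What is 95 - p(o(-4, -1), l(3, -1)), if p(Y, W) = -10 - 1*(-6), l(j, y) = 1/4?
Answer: 99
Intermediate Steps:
o(d, U) = -9 - 5*d/2 - U/2 (o(d, U) = -9 + (d - (6*d + U))/2 = -9 + (d - (U + 6*d))/2 = -9 + (d + (-U - 6*d))/2 = -9 + (-U - 5*d)/2 = -9 + (-5*d/2 - U/2) = -9 - 5*d/2 - U/2)
l(j, y) = ¼
p(Y, W) = -4 (p(Y, W) = -10 + 6 = -4)
95 - p(o(-4, -1), l(3, -1)) = 95 - 1*(-4) = 95 + 4 = 99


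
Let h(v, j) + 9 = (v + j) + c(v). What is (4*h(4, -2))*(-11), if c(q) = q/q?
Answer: 264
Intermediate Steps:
c(q) = 1
h(v, j) = -8 + j + v (h(v, j) = -9 + ((v + j) + 1) = -9 + ((j + v) + 1) = -9 + (1 + j + v) = -8 + j + v)
(4*h(4, -2))*(-11) = (4*(-8 - 2 + 4))*(-11) = (4*(-6))*(-11) = -24*(-11) = 264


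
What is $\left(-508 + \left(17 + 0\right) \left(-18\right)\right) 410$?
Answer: $-333740$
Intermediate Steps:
$\left(-508 + \left(17 + 0\right) \left(-18\right)\right) 410 = \left(-508 + 17 \left(-18\right)\right) 410 = \left(-508 - 306\right) 410 = \left(-814\right) 410 = -333740$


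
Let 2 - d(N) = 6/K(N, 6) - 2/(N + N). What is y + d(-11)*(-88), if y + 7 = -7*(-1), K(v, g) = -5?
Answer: -1368/5 ≈ -273.60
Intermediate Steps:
y = 0 (y = -7 - 7*(-1) = -7 + 7 = 0)
d(N) = 16/5 + 1/N (d(N) = 2 - (6/(-5) - 2/(N + N)) = 2 - (6*(-⅕) - 2*1/(2*N)) = 2 - (-6/5 - 1/N) = 2 + (6/5 + 1/N) = 16/5 + 1/N)
y + d(-11)*(-88) = 0 + (16/5 + 1/(-11))*(-88) = 0 + (16/5 - 1/11)*(-88) = 0 + (171/55)*(-88) = 0 - 1368/5 = -1368/5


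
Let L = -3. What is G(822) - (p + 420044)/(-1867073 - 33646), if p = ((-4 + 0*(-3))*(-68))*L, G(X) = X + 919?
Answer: 3309571007/1900719 ≈ 1741.2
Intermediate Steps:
G(X) = 919 + X
p = -816 (p = ((-4 + 0*(-3))*(-68))*(-3) = ((-4 + 0)*(-68))*(-3) = -4*(-68)*(-3) = 272*(-3) = -816)
G(822) - (p + 420044)/(-1867073 - 33646) = (919 + 822) - (-816 + 420044)/(-1867073 - 33646) = 1741 - 419228/(-1900719) = 1741 - 419228*(-1)/1900719 = 1741 - 1*(-419228/1900719) = 1741 + 419228/1900719 = 3309571007/1900719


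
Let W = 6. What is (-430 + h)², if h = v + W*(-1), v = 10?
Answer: 181476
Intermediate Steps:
h = 4 (h = 10 + 6*(-1) = 10 - 6 = 4)
(-430 + h)² = (-430 + 4)² = (-426)² = 181476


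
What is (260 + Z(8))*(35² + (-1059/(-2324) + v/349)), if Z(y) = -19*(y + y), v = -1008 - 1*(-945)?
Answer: -10931704069/202769 ≈ -53912.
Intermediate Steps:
v = -63 (v = -1008 + 945 = -63)
Z(y) = -38*y
(260 + Z(8))*(35² + (-1059/(-2324) + v/349)) = (260 - 38*8)*(35² + (-1059/(-2324) - 63/349)) = (260 - 304)*(1225 + (-1059*(-1/2324) - 63*1/349)) = -44*(1225 + (1059/2324 - 63/349)) = -44*(1225 + 223179/811076) = -44*993791279/811076 = -10931704069/202769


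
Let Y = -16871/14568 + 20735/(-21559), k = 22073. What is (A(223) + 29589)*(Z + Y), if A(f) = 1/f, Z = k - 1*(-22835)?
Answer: 23265210347401209349/17509486794 ≈ 1.3287e+9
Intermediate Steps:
Y = -665789369/314071512 (Y = -16871*1/14568 + 20735*(-1/21559) = -16871/14568 - 20735/21559 = -665789369/314071512 ≈ -2.1199)
Z = 44908 (Z = 22073 - 1*(-22835) = 22073 + 22835 = 44908)
(A(223) + 29589)*(Z + Y) = (1/223 + 29589)*(44908 - 665789369/314071512) = (1/223 + 29589)*(14103657671527/314071512) = (6598348/223)*(14103657671527/314071512) = 23265210347401209349/17509486794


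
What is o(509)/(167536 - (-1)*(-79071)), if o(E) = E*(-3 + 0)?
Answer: -1527/88465 ≈ -0.017261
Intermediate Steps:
o(E) = -3*E (o(E) = E*(-3) = -3*E)
o(509)/(167536 - (-1)*(-79071)) = (-3*509)/(167536 - (-1)*(-79071)) = -1527/(167536 - 1*79071) = -1527/(167536 - 79071) = -1527/88465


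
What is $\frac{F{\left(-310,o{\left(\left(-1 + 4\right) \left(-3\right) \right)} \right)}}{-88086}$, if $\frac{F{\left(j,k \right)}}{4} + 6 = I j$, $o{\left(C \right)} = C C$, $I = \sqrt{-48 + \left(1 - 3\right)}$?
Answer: $\frac{4}{14681} + \frac{3100 i \sqrt{2}}{44043} \approx 0.00027246 + 0.09954 i$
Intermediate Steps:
$I = 5 i \sqrt{2}$ ($I = \sqrt{-48 - 2} = \sqrt{-50} = 5 i \sqrt{2} \approx 7.0711 i$)
$o{\left(C \right)} = C^{2}$
$F{\left(j,k \right)} = -24 + 20 i j \sqrt{2}$ ($F{\left(j,k \right)} = -24 + 4 \cdot 5 i \sqrt{2} j = -24 + 4 \cdot 5 i j \sqrt{2} = -24 + 20 i j \sqrt{2}$)
$\frac{F{\left(-310,o{\left(\left(-1 + 4\right) \left(-3\right) \right)} \right)}}{-88086} = \frac{-24 + 20 i \left(-310\right) \sqrt{2}}{-88086} = \left(-24 - 6200 i \sqrt{2}\right) \left(- \frac{1}{88086}\right) = \frac{4}{14681} + \frac{3100 i \sqrt{2}}{44043}$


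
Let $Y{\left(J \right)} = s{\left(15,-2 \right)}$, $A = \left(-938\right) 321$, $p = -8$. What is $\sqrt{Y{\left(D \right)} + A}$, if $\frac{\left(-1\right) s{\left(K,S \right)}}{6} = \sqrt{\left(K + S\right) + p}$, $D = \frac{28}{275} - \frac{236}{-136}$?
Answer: $\sqrt{-301098 - 6 \sqrt{5}} \approx 548.74 i$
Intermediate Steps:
$D = \frac{17177}{9350}$ ($D = 28 \cdot \frac{1}{275} - - \frac{59}{34} = \frac{28}{275} + \frac{59}{34} = \frac{17177}{9350} \approx 1.8371$)
$A = -301098$
$s{\left(K,S \right)} = - 6 \sqrt{-8 + K + S}$ ($s{\left(K,S \right)} = - 6 \sqrt{\left(K + S\right) - 8} = - 6 \sqrt{-8 + K + S}$)
$Y{\left(J \right)} = - 6 \sqrt{5}$ ($Y{\left(J \right)} = - 6 \sqrt{-8 + 15 - 2} = - 6 \sqrt{5}$)
$\sqrt{Y{\left(D \right)} + A} = \sqrt{- 6 \sqrt{5} - 301098} = \sqrt{-301098 - 6 \sqrt{5}}$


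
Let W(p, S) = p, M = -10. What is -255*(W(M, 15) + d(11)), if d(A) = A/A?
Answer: 2295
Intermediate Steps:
d(A) = 1
-255*(W(M, 15) + d(11)) = -255*(-10 + 1) = -255*(-9) = 2295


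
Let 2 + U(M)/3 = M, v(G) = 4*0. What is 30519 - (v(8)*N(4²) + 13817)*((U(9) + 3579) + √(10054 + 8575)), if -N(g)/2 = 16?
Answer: -49710681 - 13817*√18629 ≈ -5.1597e+7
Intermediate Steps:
v(G) = 0
N(g) = -32 (N(g) = -2*16 = -32)
U(M) = -6 + 3*M
30519 - (v(8)*N(4²) + 13817)*((U(9) + 3579) + √(10054 + 8575)) = 30519 - (0*(-32) + 13817)*(((-6 + 3*9) + 3579) + √(10054 + 8575)) = 30519 - (0 + 13817)*(((-6 + 27) + 3579) + √18629) = 30519 - 13817*((21 + 3579) + √18629) = 30519 - 13817*(3600 + √18629) = 30519 - (49741200 + 13817*√18629) = 30519 + (-49741200 - 13817*√18629) = -49710681 - 13817*√18629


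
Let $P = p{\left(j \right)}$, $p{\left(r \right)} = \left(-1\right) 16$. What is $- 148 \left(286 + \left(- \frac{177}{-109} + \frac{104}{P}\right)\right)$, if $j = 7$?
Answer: $- \frac{4535090}{109} \approx -41606.0$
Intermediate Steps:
$p{\left(r \right)} = -16$
$P = -16$
$- 148 \left(286 + \left(- \frac{177}{-109} + \frac{104}{P}\right)\right) = - 148 \left(286 + \left(- \frac{177}{-109} + \frac{104}{-16}\right)\right) = - 148 \left(286 + \left(\left(-177\right) \left(- \frac{1}{109}\right) + 104 \left(- \frac{1}{16}\right)\right)\right) = - 148 \left(286 + \left(\frac{177}{109} - \frac{13}{2}\right)\right) = - 148 \left(286 - \frac{1063}{218}\right) = \left(-148\right) \frac{61285}{218} = - \frac{4535090}{109}$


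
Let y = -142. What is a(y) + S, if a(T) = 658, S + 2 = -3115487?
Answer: -3114831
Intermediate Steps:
S = -3115489 (S = -2 - 3115487 = -3115489)
a(y) + S = 658 - 3115489 = -3114831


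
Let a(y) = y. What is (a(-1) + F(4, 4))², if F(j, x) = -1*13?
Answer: 196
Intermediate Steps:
F(j, x) = -13
(a(-1) + F(4, 4))² = (-1 - 13)² = (-14)² = 196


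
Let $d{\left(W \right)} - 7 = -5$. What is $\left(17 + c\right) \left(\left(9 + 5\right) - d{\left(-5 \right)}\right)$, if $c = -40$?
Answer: $-276$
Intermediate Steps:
$d{\left(W \right)} = 2$ ($d{\left(W \right)} = 7 - 5 = 2$)
$\left(17 + c\right) \left(\left(9 + 5\right) - d{\left(-5 \right)}\right) = \left(17 - 40\right) \left(\left(9 + 5\right) - 2\right) = - 23 \left(14 - 2\right) = \left(-23\right) 12 = -276$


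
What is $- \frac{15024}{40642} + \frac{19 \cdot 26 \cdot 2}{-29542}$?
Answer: $- \frac{120998326}{300161491} \approx -0.40311$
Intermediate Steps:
$- \frac{15024}{40642} + \frac{19 \cdot 26 \cdot 2}{-29542} = \left(-15024\right) \frac{1}{40642} + 494 \cdot 2 \left(- \frac{1}{29542}\right) = - \frac{7512}{20321} + 988 \left(- \frac{1}{29542}\right) = - \frac{7512}{20321} - \frac{494}{14771} = - \frac{120998326}{300161491}$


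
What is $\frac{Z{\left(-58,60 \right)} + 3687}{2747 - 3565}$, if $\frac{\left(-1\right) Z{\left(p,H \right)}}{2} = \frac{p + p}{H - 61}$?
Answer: $- \frac{3455}{818} \approx -4.2237$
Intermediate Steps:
$Z{\left(p,H \right)} = - \frac{4 p}{-61 + H}$ ($Z{\left(p,H \right)} = - 2 \frac{p + p}{H - 61} = - 2 \frac{2 p}{-61 + H} = - \frac{4 p}{-61 + H}$)
$\frac{Z{\left(-58,60 \right)} + 3687}{2747 - 3565} = \frac{\left(-4\right) \left(-58\right) \frac{1}{-61 + 60} + 3687}{2747 - 3565} = \frac{\left(-4\right) \left(-58\right) \frac{1}{-1} + 3687}{-818} = \left(\left(-4\right) \left(-58\right) \left(-1\right) + 3687\right) \left(- \frac{1}{818}\right) = \left(-232 + 3687\right) \left(- \frac{1}{818}\right) = 3455 \left(- \frac{1}{818}\right) = - \frac{3455}{818}$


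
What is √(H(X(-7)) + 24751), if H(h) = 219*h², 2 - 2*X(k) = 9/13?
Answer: √16794967/26 ≈ 157.62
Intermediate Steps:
X(k) = 17/26 (X(k) = 1 - 9/(2*13) = 1 - ½*9/13 = 1 - 9/26 = 17/26)
√(H(X(-7)) + 24751) = √(219*(17/26)² + 24751) = √(219*(289/676) + 24751) = √(63291/676 + 24751) = √(16794967/676) = √16794967/26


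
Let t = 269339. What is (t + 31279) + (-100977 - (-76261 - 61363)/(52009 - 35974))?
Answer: 3201381059/16035 ≈ 1.9965e+5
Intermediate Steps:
(t + 31279) + (-100977 - (-76261 - 61363)/(52009 - 35974)) = (269339 + 31279) + (-100977 - (-76261 - 61363)/(52009 - 35974)) = 300618 + (-100977 - (-137624)/16035) = 300618 + (-100977 - 1*(-137624/16035)) = 300618 + (-100977 + 137624/16035) = 300618 - 1619028571/16035 = 3201381059/16035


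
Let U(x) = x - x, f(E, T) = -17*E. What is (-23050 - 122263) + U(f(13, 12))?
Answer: -145313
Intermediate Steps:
U(x) = 0
(-23050 - 122263) + U(f(13, 12)) = (-23050 - 122263) + 0 = -145313 + 0 = -145313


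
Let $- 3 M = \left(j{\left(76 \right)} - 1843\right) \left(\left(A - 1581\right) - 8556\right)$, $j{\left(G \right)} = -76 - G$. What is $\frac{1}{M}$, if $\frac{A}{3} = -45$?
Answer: $- \frac{1}{6830880} \approx -1.4639 \cdot 10^{-7}$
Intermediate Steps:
$A = -135$ ($A = 3 \left(-45\right) = -135$)
$M = -6830880$ ($M = - \frac{\left(\left(-76 - 76\right) - 1843\right) \left(\left(-135 - 1581\right) - 8556\right)}{3} = - \frac{\left(-152 - 1843\right) \left(-1716 - 8556\right)}{3} = - \frac{\left(-1995\right) \left(-10272\right)}{3} = \left(- \frac{1}{3}\right) 20492640 = -6830880$)
$\frac{1}{M} = \frac{1}{-6830880} = - \frac{1}{6830880}$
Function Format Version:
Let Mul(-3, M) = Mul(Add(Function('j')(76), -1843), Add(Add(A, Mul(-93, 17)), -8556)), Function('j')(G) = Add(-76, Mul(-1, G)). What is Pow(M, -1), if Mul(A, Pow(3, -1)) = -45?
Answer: Rational(-1, 6830880) ≈ -1.4639e-7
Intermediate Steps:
A = -135 (A = Mul(3, -45) = -135)
M = -6830880 (M = Mul(Rational(-1, 3), Mul(Add(Add(-76, Mul(-1, 76)), -1843), Add(Add(-135, Mul(-93, 17)), -8556))) = Mul(Rational(-1, 3), Mul(Add(Add(-76, -76), -1843), Add(Add(-135, -1581), -8556))) = Mul(Rational(-1, 3), Mul(Add(-152, -1843), Add(-1716, -8556))) = Mul(Rational(-1, 3), Mul(-1995, -10272)) = Mul(Rational(-1, 3), 20492640) = -6830880)
Pow(M, -1) = Pow(-6830880, -1) = Rational(-1, 6830880)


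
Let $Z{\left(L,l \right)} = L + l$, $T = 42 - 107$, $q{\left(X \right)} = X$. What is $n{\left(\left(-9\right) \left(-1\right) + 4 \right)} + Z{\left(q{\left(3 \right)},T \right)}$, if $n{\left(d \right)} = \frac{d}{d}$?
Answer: $-61$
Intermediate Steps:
$T = -65$
$n{\left(d \right)} = 1$
$n{\left(\left(-9\right) \left(-1\right) + 4 \right)} + Z{\left(q{\left(3 \right)},T \right)} = 1 + \left(3 - 65\right) = 1 - 62 = -61$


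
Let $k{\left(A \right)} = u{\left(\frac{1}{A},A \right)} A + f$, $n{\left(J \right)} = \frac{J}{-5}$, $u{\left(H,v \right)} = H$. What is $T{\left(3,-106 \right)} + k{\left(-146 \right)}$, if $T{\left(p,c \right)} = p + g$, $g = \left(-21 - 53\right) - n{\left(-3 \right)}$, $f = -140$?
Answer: $- \frac{1053}{5} \approx -210.6$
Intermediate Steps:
$n{\left(J \right)} = - \frac{J}{5}$ ($n{\left(J \right)} = J \left(- \frac{1}{5}\right) = - \frac{J}{5}$)
$g = - \frac{373}{5}$ ($g = \left(-21 - 53\right) - \left(- \frac{1}{5}\right) \left(-3\right) = -74 - \frac{3}{5} = - \frac{373}{5} \approx -74.6$)
$k{\left(A \right)} = -139$ ($k{\left(A \right)} = \frac{A}{A} - 140 = 1 - 140 = -139$)
$T{\left(p,c \right)} = - \frac{373}{5} + p$ ($T{\left(p,c \right)} = p - \frac{373}{5} = - \frac{373}{5} + p$)
$T{\left(3,-106 \right)} + k{\left(-146 \right)} = \left(- \frac{373}{5} + 3\right) - 139 = - \frac{358}{5} - 139 = - \frac{1053}{5}$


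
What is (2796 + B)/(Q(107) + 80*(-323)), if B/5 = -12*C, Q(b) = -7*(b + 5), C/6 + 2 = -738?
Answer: -67299/6656 ≈ -10.111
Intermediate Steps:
C = -4440 (C = -12 + 6*(-738) = -12 - 4428 = -4440)
Q(b) = -35 - 7*b (Q(b) = -7*(5 + b) = -35 - 7*b)
B = 266400 (B = 5*(-12*(-4440)) = 5*53280 = 266400)
(2796 + B)/(Q(107) + 80*(-323)) = (2796 + 266400)/((-35 - 7*107) + 80*(-323)) = 269196/((-35 - 749) - 25840) = 269196/(-784 - 25840) = 269196/(-26624) = 269196*(-1/26624) = -67299/6656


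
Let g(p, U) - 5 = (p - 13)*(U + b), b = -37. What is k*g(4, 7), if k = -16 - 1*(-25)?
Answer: 2475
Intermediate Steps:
g(p, U) = 5 + (-37 + U)*(-13 + p) (g(p, U) = 5 + (p - 13)*(U - 37) = 5 + (-13 + p)*(-37 + U) = 5 + (-37 + U)*(-13 + p))
k = 9 (k = -16 + 25 = 9)
k*g(4, 7) = 9*(486 - 37*4 - 13*7 + 7*4) = 9*(486 - 148 - 91 + 28) = 9*275 = 2475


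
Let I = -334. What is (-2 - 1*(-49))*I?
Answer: -15698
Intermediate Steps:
(-2 - 1*(-49))*I = (-2 - 1*(-49))*(-334) = (-2 + 49)*(-334) = 47*(-334) = -15698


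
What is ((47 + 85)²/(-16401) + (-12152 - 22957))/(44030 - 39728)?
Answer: -5816567/712698 ≈ -8.1613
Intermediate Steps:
((47 + 85)²/(-16401) + (-12152 - 22957))/(44030 - 39728) = (132²*(-1/16401) - 35109)/4302 = (17424*(-1/16401) - 35109)*(1/4302) = (-528/497 - 35109)*(1/4302) = -17449701/497*1/4302 = -5816567/712698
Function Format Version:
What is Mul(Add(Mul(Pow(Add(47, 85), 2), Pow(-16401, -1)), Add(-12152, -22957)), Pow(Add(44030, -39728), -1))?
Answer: Rational(-5816567, 712698) ≈ -8.1613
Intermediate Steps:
Mul(Add(Mul(Pow(Add(47, 85), 2), Pow(-16401, -1)), Add(-12152, -22957)), Pow(Add(44030, -39728), -1)) = Mul(Add(Mul(Pow(132, 2), Rational(-1, 16401)), -35109), Pow(4302, -1)) = Mul(Add(Mul(17424, Rational(-1, 16401)), -35109), Rational(1, 4302)) = Mul(Add(Rational(-528, 497), -35109), Rational(1, 4302)) = Mul(Rational(-17449701, 497), Rational(1, 4302)) = Rational(-5816567, 712698)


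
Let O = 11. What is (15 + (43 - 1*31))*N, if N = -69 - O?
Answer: -2160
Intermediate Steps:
N = -80 (N = -69 - 1*11 = -69 - 11 = -80)
(15 + (43 - 1*31))*N = (15 + (43 - 1*31))*(-80) = (15 + (43 - 31))*(-80) = (15 + 12)*(-80) = 27*(-80) = -2160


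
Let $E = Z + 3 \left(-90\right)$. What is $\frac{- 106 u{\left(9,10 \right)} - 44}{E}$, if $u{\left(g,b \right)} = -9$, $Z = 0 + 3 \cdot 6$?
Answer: $- \frac{65}{18} \approx -3.6111$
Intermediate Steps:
$Z = 18$ ($Z = 0 + 18 = 18$)
$E = -252$ ($E = 18 + 3 \left(-90\right) = 18 - 270 = -252$)
$\frac{- 106 u{\left(9,10 \right)} - 44}{E} = \frac{\left(-106\right) \left(-9\right) - 44}{-252} = \left(954 - 44\right) \left(- \frac{1}{252}\right) = 910 \left(- \frac{1}{252}\right) = - \frac{65}{18}$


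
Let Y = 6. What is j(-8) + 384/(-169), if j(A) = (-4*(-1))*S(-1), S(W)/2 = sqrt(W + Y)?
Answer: -384/169 + 8*sqrt(5) ≈ 15.616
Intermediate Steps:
S(W) = 2*sqrt(6 + W) (S(W) = 2*sqrt(W + 6) = 2*sqrt(6 + W))
j(A) = 8*sqrt(5) (j(A) = (-4*(-1))*(2*sqrt(6 - 1)) = 4*(2*sqrt(5)) = 8*sqrt(5))
j(-8) + 384/(-169) = 8*sqrt(5) + 384/(-169) = 8*sqrt(5) + 384*(-1/169) = 8*sqrt(5) - 384/169 = -384/169 + 8*sqrt(5)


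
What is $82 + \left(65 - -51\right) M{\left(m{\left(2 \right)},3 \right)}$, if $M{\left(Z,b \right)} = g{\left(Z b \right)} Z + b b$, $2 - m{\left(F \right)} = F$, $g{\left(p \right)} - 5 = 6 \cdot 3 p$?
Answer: $1126$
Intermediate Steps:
$g{\left(p \right)} = 5 + 18 p$ ($g{\left(p \right)} = 5 + 6 \cdot 3 p = 5 + 18 p$)
$m{\left(F \right)} = 2 - F$
$M{\left(Z,b \right)} = b^{2} + Z \left(5 + 18 Z b\right)$ ($M{\left(Z,b \right)} = \left(5 + 18 Z b\right) Z + b b = \left(5 + 18 Z b\right) Z + b^{2} = Z \left(5 + 18 Z b\right) + b^{2} = b^{2} + Z \left(5 + 18 Z b\right)$)
$82 + \left(65 - -51\right) M{\left(m{\left(2 \right)},3 \right)} = 82 + \left(65 - -51\right) \left(3^{2} + \left(2 - 2\right) \left(5 + 18 \left(2 - 2\right) 3\right)\right) = 82 + \left(65 + 51\right) \left(9 + \left(2 - 2\right) \left(5 + 18 \left(2 - 2\right) 3\right)\right) = 82 + 116 \left(9 + 0 \left(5 + 18 \cdot 0 \cdot 3\right)\right) = 82 + 116 \left(9 + 0 \left(5 + 0\right)\right) = 82 + 116 \left(9 + 0 \cdot 5\right) = 82 + 116 \left(9 + 0\right) = 82 + 116 \cdot 9 = 82 + 1044 = 1126$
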